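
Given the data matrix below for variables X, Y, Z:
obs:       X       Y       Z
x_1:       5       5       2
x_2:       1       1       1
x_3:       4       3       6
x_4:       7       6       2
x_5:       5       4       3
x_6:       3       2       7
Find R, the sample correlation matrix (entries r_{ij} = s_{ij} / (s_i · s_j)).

Step 1 — column means:
  mean(X) = (5 + 1 + 4 + 7 + 5 + 3) / 6 = 25/6 = 4.1667
  mean(Y) = (5 + 1 + 3 + 6 + 4 + 2) / 6 = 21/6 = 3.5
  mean(Z) = (2 + 1 + 6 + 2 + 3 + 7) / 6 = 21/6 = 3.5

Step 2 — sample variances and covariances s[i,j] = (1/(n-1)) · Σ_k (x_{k,i} - mean_i) · (x_{k,j} - mean_j), with n-1 = 5:
  s[X,X] = ((0.8333)·(0.8333) + (-3.1667)·(-3.1667) + (-0.1667)·(-0.1667) + (2.8333)·(2.8333) + (0.8333)·(0.8333) + (-1.1667)·(-1.1667)) / 5 = 20.8333/5 = 4.1667
  s[X,Y] = ((0.8333)·(1.5) + (-3.1667)·(-2.5) + (-0.1667)·(-0.5) + (2.8333)·(2.5) + (0.8333)·(0.5) + (-1.1667)·(-1.5)) / 5 = 18.5/5 = 3.7
  s[X,Z] = ((0.8333)·(-1.5) + (-3.1667)·(-2.5) + (-0.1667)·(2.5) + (2.8333)·(-1.5) + (0.8333)·(-0.5) + (-1.1667)·(3.5)) / 5 = -2.5/5 = -0.5
  s[Y,Y] = ((1.5)·(1.5) + (-2.5)·(-2.5) + (-0.5)·(-0.5) + (2.5)·(2.5) + (0.5)·(0.5) + (-1.5)·(-1.5)) / 5 = 17.5/5 = 3.5
  s[Y,Z] = ((1.5)·(-1.5) + (-2.5)·(-2.5) + (-0.5)·(2.5) + (2.5)·(-1.5) + (0.5)·(-0.5) + (-1.5)·(3.5)) / 5 = -6.5/5 = -1.3
  s[Z,Z] = ((-1.5)·(-1.5) + (-2.5)·(-2.5) + (2.5)·(2.5) + (-1.5)·(-1.5) + (-0.5)·(-0.5) + (3.5)·(3.5)) / 5 = 29.5/5 = 5.9
  Sample standard deviations s_i = √(s[i,i]):
  s(X) = √(4.1667) = 2.0412
  s(Y) = √(3.5) = 1.8708
  s(Z) = √(5.9) = 2.429

Step 3 — r_{ij} = s_{ij} / (s_i · s_j):
  r[X,X] = 1 (diagonal).
  r[X,Y] = 3.7 / (2.0412 · 1.8708) = 3.7 / 3.8188 = 0.9689
  r[X,Z] = -0.5 / (2.0412 · 2.429) = -0.5 / 4.9582 = -0.1008
  r[Y,Y] = 1 (diagonal).
  r[Y,Z] = -1.3 / (1.8708 · 2.429) = -1.3 / 4.5442 = -0.2861
  r[Z,Z] = 1 (diagonal).

R is symmetric with unit diagonal. Assembling:

R = [[1, 0.9689, -0.1008],
 [0.9689, 1, -0.2861],
 [-0.1008, -0.2861, 1]]


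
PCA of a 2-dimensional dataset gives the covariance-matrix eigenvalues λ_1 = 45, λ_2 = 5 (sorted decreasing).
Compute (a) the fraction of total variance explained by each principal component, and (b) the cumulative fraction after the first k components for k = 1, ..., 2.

Step 1 — total variance = trace(Sigma) = Σ λ_i = 45 + 5 = 50.

Step 2 — fraction explained by component i = λ_i / Σ λ:
  PC1: 45/50 = 0.9
  PC2: 5/50 = 0.1

Step 3 — cumulative fraction after k components = (λ_1 + ... + λ_k) / Σ λ:
  k = 1: 45/50 = 0.9
  k = 2: (45 + 5)/50 = 50/50 = 1

Summary (fraction, with percent):

explained: PC1 0.9 (90%), PC2 0.1 (10%);  cumulative: 0.9, 1


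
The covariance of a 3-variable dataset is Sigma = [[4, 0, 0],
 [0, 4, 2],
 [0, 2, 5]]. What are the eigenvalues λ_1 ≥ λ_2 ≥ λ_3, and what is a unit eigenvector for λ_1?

Step 1 — characteristic polynomial p(λ) = det(λI - Sigma) = λ³ - tr·λ² + c_1·λ - det, where tr = trace, c_1 = sum of the principal 2×2 minors, det = det(Sigma):
  tr = 4 + 4 + 5 = 13,
  c_1 = (4·4 - (0)²) + (4·5 - (0)²) + (4·5 - (2)²) = 16 + 20 + 16 = 52,
  det = 4·(4·5 - (2)²) - (0)·((0)·5 - (2)·(0)) + (0)·((0)·(2) - 4·(0)) = 4·(16) - (0)·(0) + (0)·(0) = 64.
  So p(λ) = λ³ - 13λ² + 52λ - 64.
Step 2 — look for an integer root (rational root theorem: any rational root is an integer divisor of 64). Testing λ = 4:
  p(4) = 64 - 208 + 208 - 64 = 0  ✓
  Dividing out (λ - 4): p(λ) = (λ - 4)(λ² - 9λ + 16).
Step 3 — remaining eigenvalues from the quadratic λ² - 9λ + 16 = 0:
  Δ = 9² - 4·16 = 81 - 64 = 17,  λ = (9 ± √17)/2 = (9 ± 4.1231)/2 ≈ 6.5616 or 2.4384.
  Sorted: λ_1 = 6.5616,  λ_2 = 4,  λ_3 = 2.4384  (check: sum = 13 = tr ✓).

Step 4 — unit eigenvector for λ_1 ≈ 6.5616: v spans the null space of (Sigma - λ_1 I), whose rows are
  r_1 = (-2.5616, 0, 0),  r_2 = (0, -2.5616, 2),  r_3 = (0, 2, -1.5616).
  v is orthogonal to every row, so take v ∝ r_1 × r_2 = ((0)·(2) - (0)·(-2.5616), (0)·(0) - (-2.5616)·(2), (-2.5616)·(-2.5616) - (0)·(0)) ≈ (0, 5.1231, 6.5616).
  Let u = (0, 5.1231, 6.5616).
  ||u|| = √((0)² + (5.1231)² + (6.5616)²) = √(69.3002) ≈ 8.3247,  v_1 = u/||u|| ≈ (0, 0.6154, 0.7882) (||v_1|| = 1).

λ_1 = 6.5616,  λ_2 = 4,  λ_3 = 2.4384;  v_1 ≈ (0, 0.6154, 0.7882)


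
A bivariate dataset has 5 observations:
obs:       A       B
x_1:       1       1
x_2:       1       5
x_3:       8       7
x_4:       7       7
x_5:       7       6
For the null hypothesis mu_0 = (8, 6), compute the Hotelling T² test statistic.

Step 1 — sample mean vector:
  mean(A) = (1 + 1 + 8 + 7 + 7) / 5 = 24/5 = 4.8
  mean(B) = (1 + 5 + 7 + 7 + 6) / 5 = 26/5 = 5.2
  x̄ = (4.8, 5.2),  deviation x̄ - mu_0 = (4.8, 5.2) - (8, 6) = (-3.2, -0.8).

Step 2 — sample covariance matrix, S[i,j] = (1/(n-1)) · Σ_k (x_{k,i} - mean_i) · (x_{k,j} - mean_j), divisor n-1 = 4:
  S[A,A] = ((-3.8)·(-3.8) + (-3.8)·(-3.8) + (3.2)·(3.2) + (2.2)·(2.2) + (2.2)·(2.2)) / 4 = 48.8/4 = 12.2
  S[A,B] = ((-3.8)·(-4.2) + (-3.8)·(-0.2) + (3.2)·(1.8) + (2.2)·(1.8) + (2.2)·(0.8)) / 4 = 28.2/4 = 7.05
  S[B,B] = ((-4.2)·(-4.2) + (-0.2)·(-0.2) + (1.8)·(1.8) + (1.8)·(1.8) + (0.8)·(0.8)) / 4 = 24.8/4 = 6.2
  S = [[12.2, 7.05],
 [7.05, 6.2]].

Step 3 — invert S. det(S) = 12.2·6.2 - (7.05)² = 25.9375.
  S^{-1} = (1/det) · [[d, -b], [-b, a]] = [[0.239, -0.2718],
 [-0.2718, 0.4704]].

Step 4 — quadratic form (x̄ - mu_0)^T · S^{-1} · (x̄ - mu_0):
  S^{-1} · (x̄ - mu_0) = (-0.5475, 0.4935),
  (x̄ - mu_0)^T · [...] = (-3.2)·(-0.5475) + (-0.8)·(0.4935) = 1.3571.

Step 5 — scale by n: T² = 5 · 1.3571 = 6.7855.

T² ≈ 6.7855


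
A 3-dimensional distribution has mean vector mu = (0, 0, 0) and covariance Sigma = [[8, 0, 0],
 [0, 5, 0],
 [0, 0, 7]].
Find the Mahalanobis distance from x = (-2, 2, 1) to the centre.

Step 1 — centre the observation: (x - mu) = (-2, 2, 1).

Step 2 — invert Sigma (cofactor / det for 3×3, or solve directly):
  Sigma^{-1} = [[0.125, 0, 0],
 [0, 0.2, 0],
 [0, 0, 0.1429]].

Step 3 — form the quadratic (x - mu)^T · Sigma^{-1} · (x - mu):
  Sigma^{-1} · (x - mu) = (-0.25, 0.4, 0.1429).
  (x - mu)^T · [Sigma^{-1} · (x - mu)] = (-2)·(-0.25) + (2)·(0.4) + (1)·(0.1429) = 1.4429.

Step 4 — take square root: d = √(1.4429) ≈ 1.2012.

d(x, mu) = √(1.4429) ≈ 1.2012


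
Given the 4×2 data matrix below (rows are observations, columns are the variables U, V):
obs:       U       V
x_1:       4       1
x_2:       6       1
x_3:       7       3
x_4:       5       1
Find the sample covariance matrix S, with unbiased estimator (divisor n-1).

Step 1 — column means:
  mean(U) = (4 + 6 + 7 + 5) / 4 = 22/4 = 5.5
  mean(V) = (1 + 1 + 3 + 1) / 4 = 6/4 = 1.5

Step 2 — sample covariance S[i,j] = (1/(n-1)) · Σ_k (x_{k,i} - mean_i) · (x_{k,j} - mean_j), with n-1 = 3.
  S[U,U] = ((-1.5)·(-1.5) + (0.5)·(0.5) + (1.5)·(1.5) + (-0.5)·(-0.5)) / 3 = 5/3 = 1.6667
  S[U,V] = ((-1.5)·(-0.5) + (0.5)·(-0.5) + (1.5)·(1.5) + (-0.5)·(-0.5)) / 3 = 3/3 = 1
  S[V,V] = ((-0.5)·(-0.5) + (-0.5)·(-0.5) + (1.5)·(1.5) + (-0.5)·(-0.5)) / 3 = 3/3 = 1

S is symmetric (S[j,i] = S[i,j]). Assembling:

S = [[1.6667, 1],
 [1, 1]]


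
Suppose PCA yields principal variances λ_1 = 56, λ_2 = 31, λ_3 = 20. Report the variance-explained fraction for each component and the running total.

Step 1 — total variance = trace(Sigma) = Σ λ_i = 56 + 31 + 20 = 107.

Step 2 — fraction explained by component i = λ_i / Σ λ:
  PC1: 56/107 = 0.5234
  PC2: 31/107 = 0.2897
  PC3: 20/107 = 0.1869

Step 3 — cumulative fraction after k components = (λ_1 + ... + λ_k) / Σ λ:
  k = 1: 56/107 = 0.5234
  k = 2: (56 + 31)/107 = 87/107 = 0.8131
  k = 3: (56 + 31 + 20)/107 = 107/107 = 1

Summary (fraction, with percent):

explained: PC1 0.5234 (52.34%), PC2 0.2897 (28.97%), PC3 0.1869 (18.69%);  cumulative: 0.5234, 0.8131, 1


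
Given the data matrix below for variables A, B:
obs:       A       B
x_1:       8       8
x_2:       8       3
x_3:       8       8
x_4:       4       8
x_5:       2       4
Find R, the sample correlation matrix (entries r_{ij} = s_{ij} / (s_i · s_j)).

Step 1 — column means:
  mean(A) = (8 + 8 + 8 + 4 + 2) / 5 = 30/5 = 6
  mean(B) = (8 + 3 + 8 + 8 + 4) / 5 = 31/5 = 6.2

Step 2 — sample variances and covariances s[i,j] = (1/(n-1)) · Σ_k (x_{k,i} - mean_i) · (x_{k,j} - mean_j), with n-1 = 4:
  s[A,A] = ((2)·(2) + (2)·(2) + (2)·(2) + (-2)·(-2) + (-4)·(-4)) / 4 = 32/4 = 8
  s[A,B] = ((2)·(1.8) + (2)·(-3.2) + (2)·(1.8) + (-2)·(1.8) + (-4)·(-2.2)) / 4 = 6/4 = 1.5
  s[B,B] = ((1.8)·(1.8) + (-3.2)·(-3.2) + (1.8)·(1.8) + (1.8)·(1.8) + (-2.2)·(-2.2)) / 4 = 24.8/4 = 6.2
  Sample standard deviations s_i = √(s[i,i]):
  s(A) = √(8) = 2.8284
  s(B) = √(6.2) = 2.49

Step 3 — r_{ij} = s_{ij} / (s_i · s_j):
  r[A,A] = 1 (diagonal).
  r[A,B] = 1.5 / (2.8284 · 2.49) = 1.5 / 7.0427 = 0.213
  r[B,B] = 1 (diagonal).

R is symmetric with unit diagonal. Assembling:

R = [[1, 0.213],
 [0.213, 1]]


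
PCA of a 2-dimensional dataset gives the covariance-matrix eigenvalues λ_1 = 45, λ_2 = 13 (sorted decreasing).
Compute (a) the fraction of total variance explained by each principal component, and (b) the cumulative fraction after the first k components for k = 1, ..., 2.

Step 1 — total variance = trace(Sigma) = Σ λ_i = 45 + 13 = 58.

Step 2 — fraction explained by component i = λ_i / Σ λ:
  PC1: 45/58 = 0.7759
  PC2: 13/58 = 0.2241

Step 3 — cumulative fraction after k components = (λ_1 + ... + λ_k) / Σ λ:
  k = 1: 45/58 = 0.7759
  k = 2: (45 + 13)/58 = 58/58 = 1

Summary (fraction, with percent):

explained: PC1 0.7759 (77.59%), PC2 0.2241 (22.41%);  cumulative: 0.7759, 1


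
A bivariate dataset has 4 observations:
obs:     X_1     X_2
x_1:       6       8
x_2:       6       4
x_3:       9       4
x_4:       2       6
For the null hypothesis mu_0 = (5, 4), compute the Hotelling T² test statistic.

Step 1 — sample mean vector:
  mean(X_1) = (6 + 6 + 9 + 2) / 4 = 23/4 = 5.75
  mean(X_2) = (8 + 4 + 4 + 6) / 4 = 22/4 = 5.5
  x̄ = (5.75, 5.5),  deviation x̄ - mu_0 = (5.75, 5.5) - (5, 4) = (0.75, 1.5).

Step 2 — sample covariance matrix, S[i,j] = (1/(n-1)) · Σ_k (x_{k,i} - mean_i) · (x_{k,j} - mean_j), divisor n-1 = 3:
  S[X_1,X_1] = ((0.25)·(0.25) + (0.25)·(0.25) + (3.25)·(3.25) + (-3.75)·(-3.75)) / 3 = 24.75/3 = 8.25
  S[X_1,X_2] = ((0.25)·(2.5) + (0.25)·(-1.5) + (3.25)·(-1.5) + (-3.75)·(0.5)) / 3 = -6.5/3 = -2.1667
  S[X_2,X_2] = ((2.5)·(2.5) + (-1.5)·(-1.5) + (-1.5)·(-1.5) + (0.5)·(0.5)) / 3 = 11/3 = 3.6667
  S = [[8.25, -2.1667],
 [-2.1667, 3.6667]].

Step 3 — invert S. det(S) = 8.25·3.6667 - (-2.1667)² = 25.5556.
  S^{-1} = (1/det) · [[d, -b], [-b, a]] = [[0.1435, 0.0848],
 [0.0848, 0.3228]].

Step 4 — quadratic form (x̄ - mu_0)^T · S^{-1} · (x̄ - mu_0):
  S^{-1} · (x̄ - mu_0) = (0.2348, 0.5478),
  (x̄ - mu_0)^T · [...] = (0.75)·(0.2348) + (1.5)·(0.5478) = 0.9978.

Step 5 — scale by n: T² = 4 · 0.9978 = 3.9913.

T² ≈ 3.9913


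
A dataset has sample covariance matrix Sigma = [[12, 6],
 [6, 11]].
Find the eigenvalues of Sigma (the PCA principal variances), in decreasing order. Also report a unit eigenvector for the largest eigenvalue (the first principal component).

Step 1 — characteristic polynomial of 2×2 Sigma:
  det(Sigma - λI) = λ² - trace · λ + det = 0.
  trace = 12 + 11 = 23, det = 12·11 - (6)² = 96.
Step 2 — discriminant:
  Δ = trace² - 4·det = 529 - 384 = 145.
Step 3 — eigenvalues:
  λ = (trace ± √Δ)/2 = (23 ± 12.0416)/2,
  λ_1 = 17.5208,  λ_2 = 5.4792.

Step 4 — unit eigenvector for λ_1: solve (Sigma - λ_1 I)v = 0. First row:
  (12 - 17.5208)·v_x + (6)·v_y = 0, i.e. (-5.5208)·v_x + (6)·v_y = 0,
  so v ∝ (b, λ_1 - a) = (6, 5.5208) = u.
  ||u|| = √((6)² + (5.5208)²) = √(66.4792) ≈ 8.1535,
  v_1 = u/||u|| ≈ (0.7359, 0.6771) (||v_1|| = 1).

λ_1 = 17.5208,  λ_2 = 5.4792;  v_1 ≈ (0.7359, 0.6771)


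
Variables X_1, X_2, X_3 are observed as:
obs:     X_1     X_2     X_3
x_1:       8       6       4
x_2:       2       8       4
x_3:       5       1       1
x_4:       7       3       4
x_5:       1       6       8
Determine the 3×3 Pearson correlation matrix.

Step 1 — column means:
  mean(X_1) = (8 + 2 + 5 + 7 + 1) / 5 = 23/5 = 4.6
  mean(X_2) = (6 + 8 + 1 + 3 + 6) / 5 = 24/5 = 4.8
  mean(X_3) = (4 + 4 + 1 + 4 + 8) / 5 = 21/5 = 4.2

Step 2 — sample variances and covariances s[i,j] = (1/(n-1)) · Σ_k (x_{k,i} - mean_i) · (x_{k,j} - mean_j), with n-1 = 4:
  s[X_1,X_1] = ((3.4)·(3.4) + (-2.6)·(-2.6) + (0.4)·(0.4) + (2.4)·(2.4) + (-3.6)·(-3.6)) / 4 = 37.2/4 = 9.3
  s[X_1,X_2] = ((3.4)·(1.2) + (-2.6)·(3.2) + (0.4)·(-3.8) + (2.4)·(-1.8) + (-3.6)·(1.2)) / 4 = -14.4/4 = -3.6
  s[X_1,X_3] = ((3.4)·(-0.2) + (-2.6)·(-0.2) + (0.4)·(-3.2) + (2.4)·(-0.2) + (-3.6)·(3.8)) / 4 = -15.6/4 = -3.9
  s[X_2,X_2] = ((1.2)·(1.2) + (3.2)·(3.2) + (-3.8)·(-3.8) + (-1.8)·(-1.8) + (1.2)·(1.2)) / 4 = 30.8/4 = 7.7
  s[X_2,X_3] = ((1.2)·(-0.2) + (3.2)·(-0.2) + (-3.8)·(-3.2) + (-1.8)·(-0.2) + (1.2)·(3.8)) / 4 = 16.2/4 = 4.05
  s[X_3,X_3] = ((-0.2)·(-0.2) + (-0.2)·(-0.2) + (-3.2)·(-3.2) + (-0.2)·(-0.2) + (3.8)·(3.8)) / 4 = 24.8/4 = 6.2
  Sample standard deviations s_i = √(s[i,i]):
  s(X_1) = √(9.3) = 3.0496
  s(X_2) = √(7.7) = 2.7749
  s(X_3) = √(6.2) = 2.49

Step 3 — r_{ij} = s_{ij} / (s_i · s_j):
  r[X_1,X_1] = 1 (diagonal).
  r[X_1,X_2] = -3.6 / (3.0496 · 2.7749) = -3.6 / 8.4623 = -0.4254
  r[X_1,X_3] = -3.9 / (3.0496 · 2.49) = -3.9 / 7.5934 = -0.5136
  r[X_2,X_2] = 1 (diagonal).
  r[X_2,X_3] = 4.05 / (2.7749 · 2.49) = 4.05 / 6.9094 = 0.5862
  r[X_3,X_3] = 1 (diagonal).

R is symmetric with unit diagonal. Assembling:

R = [[1, -0.4254, -0.5136],
 [-0.4254, 1, 0.5862],
 [-0.5136, 0.5862, 1]]


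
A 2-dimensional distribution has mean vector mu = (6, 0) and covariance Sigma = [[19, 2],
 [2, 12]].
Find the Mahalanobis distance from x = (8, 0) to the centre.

Step 1 — centre the observation: (x - mu) = (2, 0).

Step 2 — invert Sigma. det(Sigma) = 19·12 - (2)² = 224.
  Sigma^{-1} = (1/det) · [[d, -b], [-b, a]] = [[0.0536, -0.0089],
 [-0.0089, 0.0848]].

Step 3 — form the quadratic (x - mu)^T · Sigma^{-1} · (x - mu):
  Sigma^{-1} · (x - mu) = (0.1071, -0.0179).
  (x - mu)^T · [Sigma^{-1} · (x - mu)] = (2)·(0.1071) + (0)·(-0.0179) = 0.2143.

Step 4 — take square root: d = √(0.2143) ≈ 0.4629.

d(x, mu) = √(0.2143) ≈ 0.4629


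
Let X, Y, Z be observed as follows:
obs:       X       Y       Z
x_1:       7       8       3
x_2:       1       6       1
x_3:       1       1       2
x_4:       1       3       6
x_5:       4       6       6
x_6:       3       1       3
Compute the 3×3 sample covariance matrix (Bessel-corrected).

Step 1 — column means:
  mean(X) = (7 + 1 + 1 + 1 + 4 + 3) / 6 = 17/6 = 2.8333
  mean(Y) = (8 + 6 + 1 + 3 + 6 + 1) / 6 = 25/6 = 4.1667
  mean(Z) = (3 + 1 + 2 + 6 + 6 + 3) / 6 = 21/6 = 3.5

Step 2 — sample covariance S[i,j] = (1/(n-1)) · Σ_k (x_{k,i} - mean_i) · (x_{k,j} - mean_j), with n-1 = 5.
  S[X,X] = ((4.1667)·(4.1667) + (-1.8333)·(-1.8333) + (-1.8333)·(-1.8333) + (-1.8333)·(-1.8333) + (1.1667)·(1.1667) + (0.1667)·(0.1667)) / 5 = 28.8333/5 = 5.7667
  S[X,Y] = ((4.1667)·(3.8333) + (-1.8333)·(1.8333) + (-1.8333)·(-3.1667) + (-1.8333)·(-1.1667) + (1.1667)·(1.8333) + (0.1667)·(-3.1667)) / 5 = 22.1667/5 = 4.4333
  S[X,Z] = ((4.1667)·(-0.5) + (-1.8333)·(-2.5) + (-1.8333)·(-1.5) + (-1.8333)·(2.5) + (1.1667)·(2.5) + (0.1667)·(-0.5)) / 5 = 3.5/5 = 0.7
  S[Y,Y] = ((3.8333)·(3.8333) + (1.8333)·(1.8333) + (-3.1667)·(-3.1667) + (-1.1667)·(-1.1667) + (1.8333)·(1.8333) + (-3.1667)·(-3.1667)) / 5 = 42.8333/5 = 8.5667
  S[Y,Z] = ((3.8333)·(-0.5) + (1.8333)·(-2.5) + (-3.1667)·(-1.5) + (-1.1667)·(2.5) + (1.8333)·(2.5) + (-3.1667)·(-0.5)) / 5 = 1.5/5 = 0.3
  S[Z,Z] = ((-0.5)·(-0.5) + (-2.5)·(-2.5) + (-1.5)·(-1.5) + (2.5)·(2.5) + (2.5)·(2.5) + (-0.5)·(-0.5)) / 5 = 21.5/5 = 4.3

S is symmetric (S[j,i] = S[i,j]). Assembling:

S = [[5.7667, 4.4333, 0.7],
 [4.4333, 8.5667, 0.3],
 [0.7, 0.3, 4.3]]


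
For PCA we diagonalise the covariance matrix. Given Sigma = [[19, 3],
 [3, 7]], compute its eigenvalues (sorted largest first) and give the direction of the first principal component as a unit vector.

Step 1 — characteristic polynomial of 2×2 Sigma:
  det(Sigma - λI) = λ² - trace · λ + det = 0.
  trace = 19 + 7 = 26, det = 19·7 - (3)² = 124.
Step 2 — discriminant:
  Δ = trace² - 4·det = 676 - 496 = 180.
Step 3 — eigenvalues:
  λ = (trace ± √Δ)/2 = (26 ± 13.4164)/2,
  λ_1 = 19.7082,  λ_2 = 6.2918.

Step 4 — unit eigenvector for λ_1: solve (Sigma - λ_1 I)v = 0. First row:
  (19 - 19.7082)·v_x + (3)·v_y = 0, i.e. (-0.7082)·v_x + (3)·v_y = 0,
  so v ∝ (b, λ_1 - a) = (3, 0.7082) = u.
  ||u|| = √((3)² + (0.7082)²) = √(9.5016) ≈ 3.0825,
  v_1 = u/||u|| ≈ (0.9732, 0.2298) (||v_1|| = 1).

λ_1 = 19.7082,  λ_2 = 6.2918;  v_1 ≈ (0.9732, 0.2298)


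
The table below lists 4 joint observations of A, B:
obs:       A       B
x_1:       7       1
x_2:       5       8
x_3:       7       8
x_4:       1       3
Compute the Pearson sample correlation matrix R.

Step 1 — column means:
  mean(A) = (7 + 5 + 7 + 1) / 4 = 20/4 = 5
  mean(B) = (1 + 8 + 8 + 3) / 4 = 20/4 = 5

Step 2 — sample variances and covariances s[i,j] = (1/(n-1)) · Σ_k (x_{k,i} - mean_i) · (x_{k,j} - mean_j), with n-1 = 3:
  s[A,A] = ((2)·(2) + (0)·(0) + (2)·(2) + (-4)·(-4)) / 3 = 24/3 = 8
  s[A,B] = ((2)·(-4) + (0)·(3) + (2)·(3) + (-4)·(-2)) / 3 = 6/3 = 2
  s[B,B] = ((-4)·(-4) + (3)·(3) + (3)·(3) + (-2)·(-2)) / 3 = 38/3 = 12.6667
  Sample standard deviations s_i = √(s[i,i]):
  s(A) = √(8) = 2.8284
  s(B) = √(12.6667) = 3.559

Step 3 — r_{ij} = s_{ij} / (s_i · s_j):
  r[A,A] = 1 (diagonal).
  r[A,B] = 2 / (2.8284 · 3.559) = 2 / 10.0664 = 0.1987
  r[B,B] = 1 (diagonal).

R is symmetric with unit diagonal. Assembling:

R = [[1, 0.1987],
 [0.1987, 1]]


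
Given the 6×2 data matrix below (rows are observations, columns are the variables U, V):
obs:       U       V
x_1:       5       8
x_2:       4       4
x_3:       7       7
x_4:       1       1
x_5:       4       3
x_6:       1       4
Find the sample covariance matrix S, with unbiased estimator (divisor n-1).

Step 1 — column means:
  mean(U) = (5 + 4 + 7 + 1 + 4 + 1) / 6 = 22/6 = 3.6667
  mean(V) = (8 + 4 + 7 + 1 + 3 + 4) / 6 = 27/6 = 4.5

Step 2 — sample covariance S[i,j] = (1/(n-1)) · Σ_k (x_{k,i} - mean_i) · (x_{k,j} - mean_j), with n-1 = 5.
  S[U,U] = ((1.3333)·(1.3333) + (0.3333)·(0.3333) + (3.3333)·(3.3333) + (-2.6667)·(-2.6667) + (0.3333)·(0.3333) + (-2.6667)·(-2.6667)) / 5 = 27.3333/5 = 5.4667
  S[U,V] = ((1.3333)·(3.5) + (0.3333)·(-0.5) + (3.3333)·(2.5) + (-2.6667)·(-3.5) + (0.3333)·(-1.5) + (-2.6667)·(-0.5)) / 5 = 23/5 = 4.6
  S[V,V] = ((3.5)·(3.5) + (-0.5)·(-0.5) + (2.5)·(2.5) + (-3.5)·(-3.5) + (-1.5)·(-1.5) + (-0.5)·(-0.5)) / 5 = 33.5/5 = 6.7

S is symmetric (S[j,i] = S[i,j]). Assembling:

S = [[5.4667, 4.6],
 [4.6, 6.7]]


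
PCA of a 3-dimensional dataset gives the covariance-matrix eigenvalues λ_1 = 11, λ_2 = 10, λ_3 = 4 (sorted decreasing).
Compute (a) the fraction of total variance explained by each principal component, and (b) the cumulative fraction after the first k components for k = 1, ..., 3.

Step 1 — total variance = trace(Sigma) = Σ λ_i = 11 + 10 + 4 = 25.

Step 2 — fraction explained by component i = λ_i / Σ λ:
  PC1: 11/25 = 0.44
  PC2: 10/25 = 0.4
  PC3: 4/25 = 0.16

Step 3 — cumulative fraction after k components = (λ_1 + ... + λ_k) / Σ λ:
  k = 1: 11/25 = 0.44
  k = 2: (11 + 10)/25 = 21/25 = 0.84
  k = 3: (11 + 10 + 4)/25 = 25/25 = 1

Summary (fraction, with percent):

explained: PC1 0.44 (44%), PC2 0.4 (40%), PC3 0.16 (16%);  cumulative: 0.44, 0.84, 1


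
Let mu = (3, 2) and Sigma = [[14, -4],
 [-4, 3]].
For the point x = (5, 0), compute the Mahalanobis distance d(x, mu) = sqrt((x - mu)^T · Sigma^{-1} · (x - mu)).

Step 1 — centre the observation: (x - mu) = (2, -2).

Step 2 — invert Sigma. det(Sigma) = 14·3 - (-4)² = 26.
  Sigma^{-1} = (1/det) · [[d, -b], [-b, a]] = [[0.1154, 0.1538],
 [0.1538, 0.5385]].

Step 3 — form the quadratic (x - mu)^T · Sigma^{-1} · (x - mu):
  Sigma^{-1} · (x - mu) = (-0.0769, -0.7692).
  (x - mu)^T · [Sigma^{-1} · (x - mu)] = (2)·(-0.0769) + (-2)·(-0.7692) = 1.3846.

Step 4 — take square root: d = √(1.3846) ≈ 1.1767.

d(x, mu) = √(1.3846) ≈ 1.1767


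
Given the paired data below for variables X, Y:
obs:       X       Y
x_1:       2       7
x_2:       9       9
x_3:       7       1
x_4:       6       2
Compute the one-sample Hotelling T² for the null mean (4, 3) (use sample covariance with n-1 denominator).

Step 1 — sample mean vector:
  mean(X) = (2 + 9 + 7 + 6) / 4 = 24/4 = 6
  mean(Y) = (7 + 9 + 1 + 2) / 4 = 19/4 = 4.75
  x̄ = (6, 4.75),  deviation x̄ - mu_0 = (6, 4.75) - (4, 3) = (2, 1.75).

Step 2 — sample covariance matrix, S[i,j] = (1/(n-1)) · Σ_k (x_{k,i} - mean_i) · (x_{k,j} - mean_j), divisor n-1 = 3:
  S[X,X] = ((-4)·(-4) + (3)·(3) + (1)·(1) + (0)·(0)) / 3 = 26/3 = 8.6667
  S[X,Y] = ((-4)·(2.25) + (3)·(4.25) + (1)·(-3.75) + (0)·(-2.75)) / 3 = 0/3 = 0
  S[Y,Y] = ((2.25)·(2.25) + (4.25)·(4.25) + (-3.75)·(-3.75) + (-2.75)·(-2.75)) / 3 = 44.75/3 = 14.9167
  S = [[8.6667, 0],
 [0, 14.9167]].

Step 3 — invert S. det(S) = 8.6667·14.9167 - (0)² = 129.2778.
  S^{-1} = (1/det) · [[d, -b], [-b, a]] = [[0.1154, 0],
 [0, 0.067]].

Step 4 — quadratic form (x̄ - mu_0)^T · S^{-1} · (x̄ - mu_0):
  S^{-1} · (x̄ - mu_0) = (0.2308, 0.1173),
  (x̄ - mu_0)^T · [...] = (2)·(0.2308) + (1.75)·(0.1173) = 0.6668.

Step 5 — scale by n: T² = 4 · 0.6668 = 2.6674.

T² ≈ 2.6674


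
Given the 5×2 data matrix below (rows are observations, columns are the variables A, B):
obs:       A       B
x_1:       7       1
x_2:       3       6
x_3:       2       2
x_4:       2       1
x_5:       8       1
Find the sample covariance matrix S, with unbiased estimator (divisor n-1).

Step 1 — column means:
  mean(A) = (7 + 3 + 2 + 2 + 8) / 5 = 22/5 = 4.4
  mean(B) = (1 + 6 + 2 + 1 + 1) / 5 = 11/5 = 2.2

Step 2 — sample covariance S[i,j] = (1/(n-1)) · Σ_k (x_{k,i} - mean_i) · (x_{k,j} - mean_j), with n-1 = 4.
  S[A,A] = ((2.6)·(2.6) + (-1.4)·(-1.4) + (-2.4)·(-2.4) + (-2.4)·(-2.4) + (3.6)·(3.6)) / 4 = 33.2/4 = 8.3
  S[A,B] = ((2.6)·(-1.2) + (-1.4)·(3.8) + (-2.4)·(-0.2) + (-2.4)·(-1.2) + (3.6)·(-1.2)) / 4 = -9.4/4 = -2.35
  S[B,B] = ((-1.2)·(-1.2) + (3.8)·(3.8) + (-0.2)·(-0.2) + (-1.2)·(-1.2) + (-1.2)·(-1.2)) / 4 = 18.8/4 = 4.7

S is symmetric (S[j,i] = S[i,j]). Assembling:

S = [[8.3, -2.35],
 [-2.35, 4.7]]


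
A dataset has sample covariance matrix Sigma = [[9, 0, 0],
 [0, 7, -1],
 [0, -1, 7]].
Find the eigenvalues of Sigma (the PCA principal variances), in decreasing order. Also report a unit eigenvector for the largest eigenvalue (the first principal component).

Step 1 — characteristic polynomial p(λ) = det(λI - Sigma) = λ³ - tr·λ² + c_1·λ - det, where tr = trace, c_1 = sum of the principal 2×2 minors, det = det(Sigma):
  tr = 9 + 7 + 7 = 23,
  c_1 = (9·7 - (0)²) + (9·7 - (0)²) + (7·7 - (-1)²) = 63 + 63 + 48 = 174,
  det = 9·(7·7 - (-1)²) - (0)·((0)·7 - (-1)·(0)) + (0)·((0)·(-1) - 7·(0)) = 9·(48) - (0)·(0) + (0)·(0) = 432.
  So p(λ) = λ³ - 23λ² + 174λ - 432.
Step 2 — look for an integer root (rational root theorem: any rational root is an integer divisor of 432). Testing λ = 6:
  p(6) = 216 - 828 + 1044 - 432 = 0  ✓
  Dividing out (λ - 6): p(λ) = (λ - 6)(λ² - 17λ + 72).
Step 3 — remaining eigenvalues from the quadratic λ² - 17λ + 72 = 0:
  Δ = 17² - 4·72 = 289 - 288 = 1,  λ = (17 ± √1)/2 = (17 ± 1)/2 = 9 or 8.
  Sorted: λ_1 = 9,  λ_2 = 8,  λ_3 = 6  (check: sum = 23 = tr ✓).

Step 4 — unit eigenvector for λ_1 = 9: v spans the null space of (Sigma - λ_1 I), whose rows are
  r_1 = (0, 0, 0),  r_2 = (0, -2, -1),  r_3 = (0, -1, -2).
  v is orthogonal to every row, so take v ∝ r_2 × r_3 = ((-2)·(-2) - (-1)·(-1), (-1)·(0) - (0)·(-2), (0)·(-1) - (-2)·(0)) = (3, 0, 0).
  Rescale (divide by 3): u = (1, 0, 0).
  ||u|| = √((1)² + (0)² + (0)²) = √(1) = 1,  v_1 = u/||u|| ≈ (1, 0, 0) (||v_1|| = 1).

λ_1 = 9,  λ_2 = 8,  λ_3 = 6;  v_1 ≈ (1, 0, 0)


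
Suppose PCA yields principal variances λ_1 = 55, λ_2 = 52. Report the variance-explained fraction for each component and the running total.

Step 1 — total variance = trace(Sigma) = Σ λ_i = 55 + 52 = 107.

Step 2 — fraction explained by component i = λ_i / Σ λ:
  PC1: 55/107 = 0.514
  PC2: 52/107 = 0.486

Step 3 — cumulative fraction after k components = (λ_1 + ... + λ_k) / Σ λ:
  k = 1: 55/107 = 0.514
  k = 2: (55 + 52)/107 = 107/107 = 1

Summary (fraction, with percent):

explained: PC1 0.514 (51.4%), PC2 0.486 (48.6%);  cumulative: 0.514, 1


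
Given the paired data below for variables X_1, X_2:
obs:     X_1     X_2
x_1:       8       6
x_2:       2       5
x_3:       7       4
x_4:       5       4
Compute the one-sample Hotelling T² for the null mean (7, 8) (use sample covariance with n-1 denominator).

Step 1 — sample mean vector:
  mean(X_1) = (8 + 2 + 7 + 5) / 4 = 22/4 = 5.5
  mean(X_2) = (6 + 5 + 4 + 4) / 4 = 19/4 = 4.75
  x̄ = (5.5, 4.75),  deviation x̄ - mu_0 = (5.5, 4.75) - (7, 8) = (-1.5, -3.25).

Step 2 — sample covariance matrix, S[i,j] = (1/(n-1)) · Σ_k (x_{k,i} - mean_i) · (x_{k,j} - mean_j), divisor n-1 = 3:
  S[X_1,X_1] = ((2.5)·(2.5) + (-3.5)·(-3.5) + (1.5)·(1.5) + (-0.5)·(-0.5)) / 3 = 21/3 = 7
  S[X_1,X_2] = ((2.5)·(1.25) + (-3.5)·(0.25) + (1.5)·(-0.75) + (-0.5)·(-0.75)) / 3 = 1.5/3 = 0.5
  S[X_2,X_2] = ((1.25)·(1.25) + (0.25)·(0.25) + (-0.75)·(-0.75) + (-0.75)·(-0.75)) / 3 = 2.75/3 = 0.9167
  S = [[7, 0.5],
 [0.5, 0.9167]].

Step 3 — invert S. det(S) = 7·0.9167 - (0.5)² = 6.1667.
  S^{-1} = (1/det) · [[d, -b], [-b, a]] = [[0.1486, -0.0811],
 [-0.0811, 1.1351]].

Step 4 — quadratic form (x̄ - mu_0)^T · S^{-1} · (x̄ - mu_0):
  S^{-1} · (x̄ - mu_0) = (0.0405, -3.5676),
  (x̄ - mu_0)^T · [...] = (-1.5)·(0.0405) + (-3.25)·(-3.5676) = 11.5338.

Step 5 — scale by n: T² = 4 · 11.5338 = 46.1351.

T² ≈ 46.1351


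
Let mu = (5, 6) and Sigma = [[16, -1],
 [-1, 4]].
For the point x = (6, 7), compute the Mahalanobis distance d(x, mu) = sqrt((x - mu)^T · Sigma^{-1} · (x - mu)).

Step 1 — centre the observation: (x - mu) = (1, 1).

Step 2 — invert Sigma. det(Sigma) = 16·4 - (-1)² = 63.
  Sigma^{-1} = (1/det) · [[d, -b], [-b, a]] = [[0.0635, 0.0159],
 [0.0159, 0.254]].

Step 3 — form the quadratic (x - mu)^T · Sigma^{-1} · (x - mu):
  Sigma^{-1} · (x - mu) = (0.0794, 0.2698).
  (x - mu)^T · [Sigma^{-1} · (x - mu)] = (1)·(0.0794) + (1)·(0.2698) = 0.3492.

Step 4 — take square root: d = √(0.3492) ≈ 0.5909.

d(x, mu) = √(0.3492) ≈ 0.5909


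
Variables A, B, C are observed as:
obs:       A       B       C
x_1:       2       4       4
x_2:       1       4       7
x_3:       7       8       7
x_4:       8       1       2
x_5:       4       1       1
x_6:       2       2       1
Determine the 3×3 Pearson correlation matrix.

Step 1 — column means:
  mean(A) = (2 + 1 + 7 + 8 + 4 + 2) / 6 = 24/6 = 4
  mean(B) = (4 + 4 + 8 + 1 + 1 + 2) / 6 = 20/6 = 3.3333
  mean(C) = (4 + 7 + 7 + 2 + 1 + 1) / 6 = 22/6 = 3.6667

Step 2 — sample variances and covariances s[i,j] = (1/(n-1)) · Σ_k (x_{k,i} - mean_i) · (x_{k,j} - mean_j), with n-1 = 5:
  s[A,A] = ((-2)·(-2) + (-3)·(-3) + (3)·(3) + (4)·(4) + (0)·(0) + (-2)·(-2)) / 5 = 42/5 = 8.4
  s[A,B] = ((-2)·(0.6667) + (-3)·(0.6667) + (3)·(4.6667) + (4)·(-2.3333) + (0)·(-2.3333) + (-2)·(-1.3333)) / 5 = 4/5 = 0.8
  s[A,C] = ((-2)·(0.3333) + (-3)·(3.3333) + (3)·(3.3333) + (4)·(-1.6667) + (0)·(-2.6667) + (-2)·(-2.6667)) / 5 = -2/5 = -0.4
  s[B,B] = ((0.6667)·(0.6667) + (0.6667)·(0.6667) + (4.6667)·(4.6667) + (-2.3333)·(-2.3333) + (-2.3333)·(-2.3333) + (-1.3333)·(-1.3333)) / 5 = 35.3333/5 = 7.0667
  s[B,C] = ((0.6667)·(0.3333) + (0.6667)·(3.3333) + (4.6667)·(3.3333) + (-2.3333)·(-1.6667) + (-2.3333)·(-2.6667) + (-1.3333)·(-2.6667)) / 5 = 31.6667/5 = 6.3333
  s[C,C] = ((0.3333)·(0.3333) + (3.3333)·(3.3333) + (3.3333)·(3.3333) + (-1.6667)·(-1.6667) + (-2.6667)·(-2.6667) + (-2.6667)·(-2.6667)) / 5 = 39.3333/5 = 7.8667
  Sample standard deviations s_i = √(s[i,i]):
  s(A) = √(8.4) = 2.8983
  s(B) = √(7.0667) = 2.6583
  s(C) = √(7.8667) = 2.8048

Step 3 — r_{ij} = s_{ij} / (s_i · s_j):
  r[A,A] = 1 (diagonal).
  r[A,B] = 0.8 / (2.8983 · 2.6583) = 0.8 / 7.7045 = 0.1038
  r[A,C] = -0.4 / (2.8983 · 2.8048) = -0.4 / 8.129 = -0.0492
  r[B,B] = 1 (diagonal).
  r[B,C] = 6.3333 / (2.6583 · 2.8048) = 6.3333 / 7.4559 = 0.8494
  r[C,C] = 1 (diagonal).

R is symmetric with unit diagonal. Assembling:

R = [[1, 0.1038, -0.0492],
 [0.1038, 1, 0.8494],
 [-0.0492, 0.8494, 1]]


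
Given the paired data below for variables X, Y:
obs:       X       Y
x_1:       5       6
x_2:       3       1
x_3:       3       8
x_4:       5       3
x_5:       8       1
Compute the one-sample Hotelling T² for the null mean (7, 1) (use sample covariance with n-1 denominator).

Step 1 — sample mean vector:
  mean(X) = (5 + 3 + 3 + 5 + 8) / 5 = 24/5 = 4.8
  mean(Y) = (6 + 1 + 8 + 3 + 1) / 5 = 19/5 = 3.8
  x̄ = (4.8, 3.8),  deviation x̄ - mu_0 = (4.8, 3.8) - (7, 1) = (-2.2, 2.8).

Step 2 — sample covariance matrix, S[i,j] = (1/(n-1)) · Σ_k (x_{k,i} - mean_i) · (x_{k,j} - mean_j), divisor n-1 = 4:
  S[X,X] = ((0.2)·(0.2) + (-1.8)·(-1.8) + (-1.8)·(-1.8) + (0.2)·(0.2) + (3.2)·(3.2)) / 4 = 16.8/4 = 4.2
  S[X,Y] = ((0.2)·(2.2) + (-1.8)·(-2.8) + (-1.8)·(4.2) + (0.2)·(-0.8) + (3.2)·(-2.8)) / 4 = -11.2/4 = -2.8
  S[Y,Y] = ((2.2)·(2.2) + (-2.8)·(-2.8) + (4.2)·(4.2) + (-0.8)·(-0.8) + (-2.8)·(-2.8)) / 4 = 38.8/4 = 9.7
  S = [[4.2, -2.8],
 [-2.8, 9.7]].

Step 3 — invert S. det(S) = 4.2·9.7 - (-2.8)² = 32.9.
  S^{-1} = (1/det) · [[d, -b], [-b, a]] = [[0.2948, 0.0851],
 [0.0851, 0.1277]].

Step 4 — quadratic form (x̄ - mu_0)^T · S^{-1} · (x̄ - mu_0):
  S^{-1} · (x̄ - mu_0) = (-0.4103, 0.1702),
  (x̄ - mu_0)^T · [...] = (-2.2)·(-0.4103) + (2.8)·(0.1702) = 1.3793.

Step 5 — scale by n: T² = 5 · 1.3793 = 6.8967.

T² ≈ 6.8967


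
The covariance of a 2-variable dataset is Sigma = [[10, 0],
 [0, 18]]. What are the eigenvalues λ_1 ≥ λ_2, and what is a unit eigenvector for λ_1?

Step 1 — characteristic polynomial of 2×2 Sigma:
  det(Sigma - λI) = λ² - trace · λ + det = 0.
  trace = 10 + 18 = 28, det = 10·18 - (0)² = 180.
Step 2 — discriminant:
  Δ = trace² - 4·det = 784 - 720 = 64.
Step 3 — eigenvalues:
  λ = (trace ± √Δ)/2 = (28 ± 8)/2,
  λ_1 = 18,  λ_2 = 10.

Step 4 — unit eigenvector for λ_1: Sigma is diagonal, so its eigenvectors are the coordinate axes. λ_1 = 18 is the diagonal entry on the second coordinate axis, hence
  v_1 = (0, 1) (||v_1|| = 1).

λ_1 = 18,  λ_2 = 10;  v_1 ≈ (0, 1)


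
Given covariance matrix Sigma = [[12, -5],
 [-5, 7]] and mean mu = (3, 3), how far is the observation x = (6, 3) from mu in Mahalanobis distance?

Step 1 — centre the observation: (x - mu) = (3, 0).

Step 2 — invert Sigma. det(Sigma) = 12·7 - (-5)² = 59.
  Sigma^{-1} = (1/det) · [[d, -b], [-b, a]] = [[0.1186, 0.0847],
 [0.0847, 0.2034]].

Step 3 — form the quadratic (x - mu)^T · Sigma^{-1} · (x - mu):
  Sigma^{-1} · (x - mu) = (0.3559, 0.2542).
  (x - mu)^T · [Sigma^{-1} · (x - mu)] = (3)·(0.3559) + (0)·(0.2542) = 1.0678.

Step 4 — take square root: d = √(1.0678) ≈ 1.0333.

d(x, mu) = √(1.0678) ≈ 1.0333


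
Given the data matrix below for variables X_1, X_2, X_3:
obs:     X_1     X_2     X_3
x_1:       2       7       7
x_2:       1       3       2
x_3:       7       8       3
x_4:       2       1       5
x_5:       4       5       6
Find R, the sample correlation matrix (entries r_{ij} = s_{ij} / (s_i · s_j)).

Step 1 — column means:
  mean(X_1) = (2 + 1 + 7 + 2 + 4) / 5 = 16/5 = 3.2
  mean(X_2) = (7 + 3 + 8 + 1 + 5) / 5 = 24/5 = 4.8
  mean(X_3) = (7 + 2 + 3 + 5 + 6) / 5 = 23/5 = 4.6

Step 2 — sample variances and covariances s[i,j] = (1/(n-1)) · Σ_k (x_{k,i} - mean_i) · (x_{k,j} - mean_j), with n-1 = 4:
  s[X_1,X_1] = ((-1.2)·(-1.2) + (-2.2)·(-2.2) + (3.8)·(3.8) + (-1.2)·(-1.2) + (0.8)·(0.8)) / 4 = 22.8/4 = 5.7
  s[X_1,X_2] = ((-1.2)·(2.2) + (-2.2)·(-1.8) + (3.8)·(3.2) + (-1.2)·(-3.8) + (0.8)·(0.2)) / 4 = 18.2/4 = 4.55
  s[X_1,X_3] = ((-1.2)·(2.4) + (-2.2)·(-2.6) + (3.8)·(-1.6) + (-1.2)·(0.4) + (0.8)·(1.4)) / 4 = -2.6/4 = -0.65
  s[X_2,X_2] = ((2.2)·(2.2) + (-1.8)·(-1.8) + (3.2)·(3.2) + (-3.8)·(-3.8) + (0.2)·(0.2)) / 4 = 32.8/4 = 8.2
  s[X_2,X_3] = ((2.2)·(2.4) + (-1.8)·(-2.6) + (3.2)·(-1.6) + (-3.8)·(0.4) + (0.2)·(1.4)) / 4 = 3.6/4 = 0.9
  s[X_3,X_3] = ((2.4)·(2.4) + (-2.6)·(-2.6) + (-1.6)·(-1.6) + (0.4)·(0.4) + (1.4)·(1.4)) / 4 = 17.2/4 = 4.3
  Sample standard deviations s_i = √(s[i,i]):
  s(X_1) = √(5.7) = 2.3875
  s(X_2) = √(8.2) = 2.8636
  s(X_3) = √(4.3) = 2.0736

Step 3 — r_{ij} = s_{ij} / (s_i · s_j):
  r[X_1,X_1] = 1 (diagonal).
  r[X_1,X_2] = 4.55 / (2.3875 · 2.8636) = 4.55 / 6.8367 = 0.6655
  r[X_1,X_3] = -0.65 / (2.3875 · 2.0736) = -0.65 / 4.9508 = -0.1313
  r[X_2,X_2] = 1 (diagonal).
  r[X_2,X_3] = 0.9 / (2.8636 · 2.0736) = 0.9 / 5.938 = 0.1516
  r[X_3,X_3] = 1 (diagonal).

R is symmetric with unit diagonal. Assembling:

R = [[1, 0.6655, -0.1313],
 [0.6655, 1, 0.1516],
 [-0.1313, 0.1516, 1]]


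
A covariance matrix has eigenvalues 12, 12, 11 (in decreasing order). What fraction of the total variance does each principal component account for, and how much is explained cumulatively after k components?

Step 1 — total variance = trace(Sigma) = Σ λ_i = 12 + 12 + 11 = 35.

Step 2 — fraction explained by component i = λ_i / Σ λ:
  PC1: 12/35 = 0.3429
  PC2: 12/35 = 0.3429
  PC3: 11/35 = 0.3143

Step 3 — cumulative fraction after k components = (λ_1 + ... + λ_k) / Σ λ:
  k = 1: 12/35 = 0.3429
  k = 2: (12 + 12)/35 = 24/35 = 0.6857
  k = 3: (12 + 12 + 11)/35 = 35/35 = 1

Summary (fraction, with percent):

explained: PC1 0.3429 (34.29%), PC2 0.3429 (34.29%), PC3 0.3143 (31.43%);  cumulative: 0.3429, 0.6857, 1


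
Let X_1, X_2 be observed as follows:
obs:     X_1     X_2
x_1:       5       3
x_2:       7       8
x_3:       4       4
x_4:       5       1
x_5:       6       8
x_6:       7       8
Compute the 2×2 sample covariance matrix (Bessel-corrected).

Step 1 — column means:
  mean(X_1) = (5 + 7 + 4 + 5 + 6 + 7) / 6 = 34/6 = 5.6667
  mean(X_2) = (3 + 8 + 4 + 1 + 8 + 8) / 6 = 32/6 = 5.3333

Step 2 — sample covariance S[i,j] = (1/(n-1)) · Σ_k (x_{k,i} - mean_i) · (x_{k,j} - mean_j), with n-1 = 5.
  S[X_1,X_1] = ((-0.6667)·(-0.6667) + (1.3333)·(1.3333) + (-1.6667)·(-1.6667) + (-0.6667)·(-0.6667) + (0.3333)·(0.3333) + (1.3333)·(1.3333)) / 5 = 7.3333/5 = 1.4667
  S[X_1,X_2] = ((-0.6667)·(-2.3333) + (1.3333)·(2.6667) + (-1.6667)·(-1.3333) + (-0.6667)·(-4.3333) + (0.3333)·(2.6667) + (1.3333)·(2.6667)) / 5 = 14.6667/5 = 2.9333
  S[X_2,X_2] = ((-2.3333)·(-2.3333) + (2.6667)·(2.6667) + (-1.3333)·(-1.3333) + (-4.3333)·(-4.3333) + (2.6667)·(2.6667) + (2.6667)·(2.6667)) / 5 = 47.3333/5 = 9.4667

S is symmetric (S[j,i] = S[i,j]). Assembling:

S = [[1.4667, 2.9333],
 [2.9333, 9.4667]]


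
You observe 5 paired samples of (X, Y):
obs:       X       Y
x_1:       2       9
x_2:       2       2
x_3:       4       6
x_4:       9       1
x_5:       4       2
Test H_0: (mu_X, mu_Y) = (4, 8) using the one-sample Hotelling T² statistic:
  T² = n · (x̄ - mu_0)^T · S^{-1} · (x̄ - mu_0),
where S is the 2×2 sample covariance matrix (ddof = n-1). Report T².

Step 1 — sample mean vector:
  mean(X) = (2 + 2 + 4 + 9 + 4) / 5 = 21/5 = 4.2
  mean(Y) = (9 + 2 + 6 + 1 + 2) / 5 = 20/5 = 4
  x̄ = (4.2, 4),  deviation x̄ - mu_0 = (4.2, 4) - (4, 8) = (0.2, -4).

Step 2 — sample covariance matrix, S[i,j] = (1/(n-1)) · Σ_k (x_{k,i} - mean_i) · (x_{k,j} - mean_j), divisor n-1 = 4:
  S[X,X] = ((-2.2)·(-2.2) + (-2.2)·(-2.2) + (-0.2)·(-0.2) + (4.8)·(4.8) + (-0.2)·(-0.2)) / 4 = 32.8/4 = 8.2
  S[X,Y] = ((-2.2)·(5) + (-2.2)·(-2) + (-0.2)·(2) + (4.8)·(-3) + (-0.2)·(-2)) / 4 = -21/4 = -5.25
  S[Y,Y] = ((5)·(5) + (-2)·(-2) + (2)·(2) + (-3)·(-3) + (-2)·(-2)) / 4 = 46/4 = 11.5
  S = [[8.2, -5.25],
 [-5.25, 11.5]].

Step 3 — invert S. det(S) = 8.2·11.5 - (-5.25)² = 66.7375.
  S^{-1} = (1/det) · [[d, -b], [-b, a]] = [[0.1723, 0.0787],
 [0.0787, 0.1229]].

Step 4 — quadratic form (x̄ - mu_0)^T · S^{-1} · (x̄ - mu_0):
  S^{-1} · (x̄ - mu_0) = (-0.2802, -0.4757),
  (x̄ - mu_0)^T · [...] = (0.2)·(-0.2802) + (-4)·(-0.4757) = 1.8469.

Step 5 — scale by n: T² = 5 · 1.8469 = 9.2347.

T² ≈ 9.2347


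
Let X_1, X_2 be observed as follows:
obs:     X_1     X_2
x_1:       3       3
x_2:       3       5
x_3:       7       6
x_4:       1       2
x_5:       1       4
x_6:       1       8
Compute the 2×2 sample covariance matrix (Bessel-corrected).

Step 1 — column means:
  mean(X_1) = (3 + 3 + 7 + 1 + 1 + 1) / 6 = 16/6 = 2.6667
  mean(X_2) = (3 + 5 + 6 + 2 + 4 + 8) / 6 = 28/6 = 4.6667

Step 2 — sample covariance S[i,j] = (1/(n-1)) · Σ_k (x_{k,i} - mean_i) · (x_{k,j} - mean_j), with n-1 = 5.
  S[X_1,X_1] = ((0.3333)·(0.3333) + (0.3333)·(0.3333) + (4.3333)·(4.3333) + (-1.6667)·(-1.6667) + (-1.6667)·(-1.6667) + (-1.6667)·(-1.6667)) / 5 = 27.3333/5 = 5.4667
  S[X_1,X_2] = ((0.3333)·(-1.6667) + (0.3333)·(0.3333) + (4.3333)·(1.3333) + (-1.6667)·(-2.6667) + (-1.6667)·(-0.6667) + (-1.6667)·(3.3333)) / 5 = 5.3333/5 = 1.0667
  S[X_2,X_2] = ((-1.6667)·(-1.6667) + (0.3333)·(0.3333) + (1.3333)·(1.3333) + (-2.6667)·(-2.6667) + (-0.6667)·(-0.6667) + (3.3333)·(3.3333)) / 5 = 23.3333/5 = 4.6667

S is symmetric (S[j,i] = S[i,j]). Assembling:

S = [[5.4667, 1.0667],
 [1.0667, 4.6667]]


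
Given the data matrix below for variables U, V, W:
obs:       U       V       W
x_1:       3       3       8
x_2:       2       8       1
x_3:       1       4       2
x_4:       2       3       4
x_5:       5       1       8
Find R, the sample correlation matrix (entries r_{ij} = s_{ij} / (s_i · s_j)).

Step 1 — column means:
  mean(U) = (3 + 2 + 1 + 2 + 5) / 5 = 13/5 = 2.6
  mean(V) = (3 + 8 + 4 + 3 + 1) / 5 = 19/5 = 3.8
  mean(W) = (8 + 1 + 2 + 4 + 8) / 5 = 23/5 = 4.6

Step 2 — sample variances and covariances s[i,j] = (1/(n-1)) · Σ_k (x_{k,i} - mean_i) · (x_{k,j} - mean_j), with n-1 = 4:
  s[U,U] = ((0.4)·(0.4) + (-0.6)·(-0.6) + (-1.6)·(-1.6) + (-0.6)·(-0.6) + (2.4)·(2.4)) / 4 = 9.2/4 = 2.3
  s[U,V] = ((0.4)·(-0.8) + (-0.6)·(4.2) + (-1.6)·(0.2) + (-0.6)·(-0.8) + (2.4)·(-2.8)) / 4 = -9.4/4 = -2.35
  s[U,W] = ((0.4)·(3.4) + (-0.6)·(-3.6) + (-1.6)·(-2.6) + (-0.6)·(-0.6) + (2.4)·(3.4)) / 4 = 16.2/4 = 4.05
  s[V,V] = ((-0.8)·(-0.8) + (4.2)·(4.2) + (0.2)·(0.2) + (-0.8)·(-0.8) + (-2.8)·(-2.8)) / 4 = 26.8/4 = 6.7
  s[V,W] = ((-0.8)·(3.4) + (4.2)·(-3.6) + (0.2)·(-2.6) + (-0.8)·(-0.6) + (-2.8)·(3.4)) / 4 = -27.4/4 = -6.85
  s[W,W] = ((3.4)·(3.4) + (-3.6)·(-3.6) + (-2.6)·(-2.6) + (-0.6)·(-0.6) + (3.4)·(3.4)) / 4 = 43.2/4 = 10.8
  Sample standard deviations s_i = √(s[i,i]):
  s(U) = √(2.3) = 1.5166
  s(V) = √(6.7) = 2.5884
  s(W) = √(10.8) = 3.2863

Step 3 — r_{ij} = s_{ij} / (s_i · s_j):
  r[U,U] = 1 (diagonal).
  r[U,V] = -2.35 / (1.5166 · 2.5884) = -2.35 / 3.9256 = -0.5986
  r[U,W] = 4.05 / (1.5166 · 3.2863) = 4.05 / 4.984 = 0.8126
  r[V,V] = 1 (diagonal).
  r[V,W] = -6.85 / (2.5884 · 3.2863) = -6.85 / 8.5065 = -0.8053
  r[W,W] = 1 (diagonal).

R is symmetric with unit diagonal. Assembling:

R = [[1, -0.5986, 0.8126],
 [-0.5986, 1, -0.8053],
 [0.8126, -0.8053, 1]]


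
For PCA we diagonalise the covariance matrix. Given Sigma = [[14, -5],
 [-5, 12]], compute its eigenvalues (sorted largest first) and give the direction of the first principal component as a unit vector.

Step 1 — characteristic polynomial of 2×2 Sigma:
  det(Sigma - λI) = λ² - trace · λ + det = 0.
  trace = 14 + 12 = 26, det = 14·12 - (-5)² = 143.
Step 2 — discriminant:
  Δ = trace² - 4·det = 676 - 572 = 104.
Step 3 — eigenvalues:
  λ = (trace ± √Δ)/2 = (26 ± 10.198)/2,
  λ_1 = 18.099,  λ_2 = 7.901.

Step 4 — unit eigenvector for λ_1: solve (Sigma - λ_1 I)v = 0. First row:
  (14 - 18.099)·v_x + (-5)·v_y = 0, i.e. (-4.099)·v_x + (-5)·v_y = 0,
  so v ∝ (b, λ_1 - a) = (-5, 4.099); multiply by -1 so the first entry is positive: u = (5, -4.099).
  ||u|| = √((5)² + (-4.099)²) = √(41.802) ≈ 6.4654,
  v_1 = u/||u|| ≈ (0.7733, -0.634) (||v_1|| = 1).

λ_1 = 18.099,  λ_2 = 7.901;  v_1 ≈ (0.7733, -0.634)
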